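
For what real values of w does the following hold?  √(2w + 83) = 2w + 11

Square both sides: 2w + 83 = (2w + 11)².
Expand and rearrange: 4w² + 42w + 38 = 0.
Solving gives w = -1 or w = -9.5.
Check each candidate in the original equation:
  w = -1: √(81) = 9, while 2w + 11 = 9 — valid.
  w = -9.5: √(64) = 8, while 2w + 11 = -8 — extraneous.

w = -1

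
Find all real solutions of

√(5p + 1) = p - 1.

Square both sides: 5p + 1 = (p - 1)².
Expand and rearrange: p² - 7p = 0.
Solving gives p = 7 or p = 0.
Check each candidate in the original equation:
  p = 7: √(36) = 6, while p - 1 = 6 — valid.
  p = 0: √(1) = 1, while p - 1 = -1 — extraneous.

p = 7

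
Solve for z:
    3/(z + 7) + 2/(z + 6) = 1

z = -6.4495 or z = -1.5505

Multiply both sides by (z + 7)(z + 6):
3(z + 6) + 2(z + 7) = (z + 7)(z + 6).
Expand and collect terms: z^2 + 8z + 10 = 0.
By the quadratic formula, z = (-8 +/- sqrt(24)) / 2, so z ~= -1.5505 or z ~= -6.4495.
Neither value makes a denominator zero (z != -7, z != -6), so both are valid.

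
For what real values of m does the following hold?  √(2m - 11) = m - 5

m = 6

Square both sides: 2m - 11 = (m - 5)².
Expand and rearrange: m² - 12m + 36 = 0.
This gives the repeated root m = 6.
Check in the original equation:
  m = 6: √(1) = 1, while m - 5 = 1 — valid.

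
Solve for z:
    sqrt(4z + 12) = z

z = 6

Square both sides: 4z + 12 = (z)^2.
Expand and rearrange: z^2 - 4z - 12 = 0.
Solving gives z = 6 or z = -2.
Check each candidate in the original equation:
  z = 6: sqrt(36) = 6, while z = 6 — valid.
  z = -2: sqrt(4) = 2, while z = -2 — extraneous.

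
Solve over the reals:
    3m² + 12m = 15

m = -5 or m = 1

Bring every term to one side: 3m² + 12m - 15 = 0.
Factor: 3(m - 1)(m + 5) = 0.
So m = 1 or m = -5.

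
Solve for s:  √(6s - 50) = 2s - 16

s = 8.5 or s = 9

Square both sides: 6s - 50 = (2s - 16)².
Expand and rearrange: 4s² - 70s + 306 = 0.
Solving gives s = 9 or s = 8.5.
Check each candidate in the original equation:
  s = 9: √(4) = 2, while 2s - 16 = 2 — valid.
  s = 8.5: √(1) = 1, while 2s - 16 = 1 — valid.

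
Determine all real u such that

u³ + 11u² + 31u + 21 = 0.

Possible rational roots are divisors of 21. Testing u = -3 gives 0, so (u + 3) is a factor.
Divide: u³ + 11u² + 31u + 21 = (u + 3)(u² + 8u + 7).
Factor the quadratic: u = -1 or u = -7.

u = -7 or u = -3 or u = -1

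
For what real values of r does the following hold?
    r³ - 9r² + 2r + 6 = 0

r = -0.6904 or r = 1 or r = 8.6904

Possible rational roots are divisors of 6. Testing r = 1 gives 0, so (r - 1) is a factor.
Divide: r³ - 9r² + 2r + 6 = (r - 1)(r² - 8r - 6).
Apply the quadratic formula to r² - 8r - 6 = 0: r = (8 ± √88)/2, i.e. r ≈ 8.6904 or r ≈ -0.6904.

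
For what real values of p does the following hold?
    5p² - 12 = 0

Discriminant: (0)² − 4·5·(-12) = 240.
Quadratic formula: p = (0 ± √240) / 10.
So p = 2·√(15)/5 ≈ 1.5492 or p = -2·√(15)/5 ≈ -1.5492.

p = -1.5492 or p = 1.5492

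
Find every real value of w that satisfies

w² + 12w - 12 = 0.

Discriminant: (12)² − 4·1·(-12) = 192.
Quadratic formula: w = (-12 ± √192) / 2.
So w = -6 + 4·√(3) ≈ 0.9282 or w = -4·√(3) - 6 ≈ -12.9282.

w = -12.9282 or w = 0.9282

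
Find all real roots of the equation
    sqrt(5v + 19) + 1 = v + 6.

v = -3 or v = -2

Isolate the radical: sqrt(5v + 19) = v + 5.
Square both sides: 5v + 19 = (v + 5)^2.
Expand and rearrange: v^2 + 5v + 6 = 0.
Solving gives v = -2 or v = -3.
Check each candidate in the original equation:
  v = -2: sqrt(9) = 3, while v + 5 = 3 — valid.
  v = -3: sqrt(4) = 2, while v + 5 = 2 — valid.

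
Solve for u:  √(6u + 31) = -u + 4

u = -1

Square both sides: 6u + 31 = (-u + 4)².
Expand and rearrange: u² - 14u - 15 = 0.
Solving gives u = 15 or u = -1.
Check each candidate in the original equation:
  u = 15: √(121) = 11, while -u + 4 = -11 — extraneous.
  u = -1: √(25) = 5, while -u + 4 = 5 — valid.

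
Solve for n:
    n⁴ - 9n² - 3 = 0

n = -3.0532 or n = 3.0532

Let u = n². The equation becomes u² - 9u - 3 = 0.
By the quadratic formula, u = 9/2 + √(93)/2 or u = 9/2 - √(93)/2.
n² = 9/2 + √(93)/2 gives n = ±√(9/2 + √(93)/2) ≈ ±3.0532.
n² = 9/2 - √(93)/2 < 0 has no real solution.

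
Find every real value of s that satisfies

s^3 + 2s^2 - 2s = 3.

Rearrange: s^3 + 2s^2 - 2s - 3 = 0.
Possible rational roots are divisors of -3. Testing s = -1 gives 0, so (s + 1) is a factor.
Divide: s^3 + 2s^2 - 2s - 3 = (s + 1)(s^2 + s - 3).
Apply the quadratic formula to s^2 + s - 3 = 0: s = (-1 +/- sqrt(13))/2, i.e. s ~= 1.3028 or s ~= -2.3028.

s = -2.3028 or s = -1 or s = 1.3028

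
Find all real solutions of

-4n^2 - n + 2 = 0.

n = -0.8431 or n = 0.5931

Discriminant: (-1)^2 - 4*(-4)*2 = 33.
Quadratic formula: n = (1 +/- sqrt(33)) / (-8).
So n = -sqrt(33)/8 - 1/8 ~= -0.8431 or n = -1/8 + sqrt(33)/8 ~= 0.5931.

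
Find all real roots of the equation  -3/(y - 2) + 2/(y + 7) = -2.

y = -7.8681 or y = 3.3681

Multiply both sides by (y - 2)(y + 7):
-3(y + 7) + 2(y - 2) = -2(y - 2)(y + 7).
Expand and collect terms: -2y^2 - 9y + 53 = 0.
By the quadratic formula, y = (9 +/- sqrt(505)) / -4, so y ~= -7.8681 or y ~= 3.3681.
Neither value makes a denominator zero (y != 2, y != -7), so both are valid.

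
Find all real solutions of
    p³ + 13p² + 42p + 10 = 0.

p = -7.7417 or p = -5 or p = -0.2583

Possible rational roots are divisors of 10. Testing p = -5 gives 0, so (p + 5) is a factor.
Divide: p³ + 13p² + 42p + 10 = (p + 5)(p² + 8p + 2).
Apply the quadratic formula to p² + 8p + 2 = 0: p = (-8 ± √56)/2, i.e. p ≈ -0.2583 or p ≈ -7.7417.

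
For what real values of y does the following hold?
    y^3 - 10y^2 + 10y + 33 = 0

y = -1.3218 or y = 3 or y = 8.3218

Possible rational roots are divisors of 33. Testing y = 3 gives 0, so (y - 3) is a factor.
Divide: y^3 - 10y^2 + 10y + 33 = (y - 3)(y^2 - 7y - 11).
Apply the quadratic formula to y^2 - 7y - 11 = 0: y = (7 +/- sqrt(93))/2, i.e. y ~= 8.3218 or y ~= -1.3218.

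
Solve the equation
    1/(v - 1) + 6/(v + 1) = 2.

v = 0.5 or v = 3

Multiply both sides by (v - 1)(v + 1):
(v + 1) + 6(v - 1) = 2(v - 1)(v + 1).
Expand and collect terms: 2v² - 7v + 3 = 0.
Factor or apply the quadratic formula: v = 3 or v = 0.5.
Neither value makes a denominator zero (v ≠ 1, v ≠ -1), so both are valid.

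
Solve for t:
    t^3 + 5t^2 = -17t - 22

t = -2

Rearrange: t^3 + 5t^2 + 17t + 22 = 0.
Possible rational roots are divisors of 22. Testing t = -2 gives 0, so (t + 2) is a factor.
Divide: t^3 + 5t^2 + 17t + 22 = (t + 2)(t^2 + 3t + 11).
The quadratic t^2 + 3t + 11 has discriminant -35 < 0, so no further real roots.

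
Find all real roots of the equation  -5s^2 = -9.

Rearrange to standard form: -5s^2 + 9 = 0.
Discriminant: (0)^2 - 4*(-5)*9 = 180.
Quadratic formula: s = (0 +/- sqrt(180)) / (-10).
So s = -3*sqrt(5)/5 ~= -1.3416 or s = 3*sqrt(5)/5 ~= 1.3416.

s = -1.3416 or s = 1.3416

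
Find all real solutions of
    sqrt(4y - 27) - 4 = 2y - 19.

Isolate the radical: sqrt(4y - 27) = 2y - 15.
Square both sides: 4y - 27 = (2y - 15)^2.
Expand and rearrange: 4y^2 - 64y + 252 = 0.
Solving gives y = 9 or y = 7.
Check each candidate in the original equation:
  y = 9: sqrt(9) = 3, while 2y - 15 = 3 — valid.
  y = 7: sqrt(1) = 1, while 2y - 15 = -1 — extraneous.

y = 9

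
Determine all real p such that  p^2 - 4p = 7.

p = -1.3166 or p = 5.3166

Rearrange to standard form: p^2 - 4p - 7 = 0.
Discriminant: (-4)^2 - 4*1*(-7) = 44.
Quadratic formula: p = (4 +/- sqrt(44)) / 2.
So p = 2 + sqrt(11) ~= 5.3166 or p = 2 - sqrt(11) ~= -1.3166.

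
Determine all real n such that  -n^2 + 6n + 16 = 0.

n = -2 or n = 8

Factor: -1(n + 2)(n - 8) = 0.
So n = -2 or n = 8.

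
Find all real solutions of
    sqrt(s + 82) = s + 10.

Square both sides: s + 82 = (s + 10)^2.
Expand and rearrange: s^2 + 19s + 18 = 0.
Solving gives s = -1 or s = -18.
Check each candidate in the original equation:
  s = -1: sqrt(81) = 9, while s + 10 = 9 — valid.
  s = -18: sqrt(64) = 8, while s + 10 = -8 — extraneous.

s = -1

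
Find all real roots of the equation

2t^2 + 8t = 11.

t = -5.0822 or t = 1.0822

Rearrange to standard form: 2t^2 + 8t - 11 = 0.
Discriminant: (8)^2 - 4*2*(-11) = 152.
Quadratic formula: t = (-8 +/- sqrt(152)) / 4.
So t = -2 + sqrt(38)/2 ~= 1.0822 or t = -sqrt(38)/2 - 2 ~= -5.0822.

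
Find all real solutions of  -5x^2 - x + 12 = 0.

Discriminant: (-1)^2 - 4*(-5)*12 = 241.
Quadratic formula: x = (1 +/- sqrt(241)) / (-10).
So x = -sqrt(241)/10 - 1/10 ~= -1.6524 or x = -1/10 + sqrt(241)/10 ~= 1.4524.

x = -1.6524 or x = 1.4524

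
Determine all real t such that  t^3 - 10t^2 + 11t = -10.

Rearrange: t^3 - 10t^2 + 11t + 10 = 0.
Possible rational roots are divisors of 10. Testing t = 2 gives 0, so (t - 2) is a factor.
Divide: t^3 - 10t^2 + 11t + 10 = (t - 2)(t^2 - 8t - 5).
Apply the quadratic formula to t^2 - 8t - 5 = 0: t = (8 +/- sqrt(84))/2, i.e. t ~= 8.5826 or t ~= -0.5826.

t = -0.5826 or t = 2 or t = 8.5826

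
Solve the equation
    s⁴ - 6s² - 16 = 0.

Let u = s². The equation becomes u² - 6u - 16 = 0.
Factor: (u + 2)(u - 8) = 0, so u = -2 or u = 8.
s² = -2 < 0 has no real solution.
s² = 8 gives s = ±2·√(2) ≈ ±2.8284.

s = -2.8284 or s = 2.8284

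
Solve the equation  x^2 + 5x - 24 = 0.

Factor: (x - 3)(x + 8) = 0.
So x = 3 or x = -8.

x = -8 or x = 3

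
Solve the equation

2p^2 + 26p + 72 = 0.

Factor: 2(p + 9)(p + 4) = 0.
So p = -9 or p = -4.

p = -9 or p = -4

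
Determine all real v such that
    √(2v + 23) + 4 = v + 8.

Isolate the radical: √(2v + 23) = v + 4.
Square both sides: 2v + 23 = (v + 4)².
Expand and rearrange: v² + 6v - 7 = 0.
Solving gives v = 1 or v = -7.
Check each candidate in the original equation:
  v = 1: √(25) = 5, while v + 4 = 5 — valid.
  v = -7: √(9) = 3, while v + 4 = -3 — extraneous.

v = 1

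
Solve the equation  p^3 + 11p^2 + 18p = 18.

p = -8.6904 or p = -3 or p = 0.6904

Rearrange: p^3 + 11p^2 + 18p - 18 = 0.
Possible rational roots are divisors of -18. Testing p = -3 gives 0, so (p + 3) is a factor.
Divide: p^3 + 11p^2 + 18p - 18 = (p + 3)(p^2 + 8p - 6).
Apply the quadratic formula to p^2 + 8p - 6 = 0: p = (-8 +/- sqrt(88))/2, i.e. p ~= 0.6904 or p ~= -8.6904.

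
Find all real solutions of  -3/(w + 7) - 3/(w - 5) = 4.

Multiply both sides by (w + 7)(w - 5):
-3(w - 5) - 3(w + 7) = 4(w + 7)(w - 5).
Expand and collect terms: 4w² + 14w - 134 = 0.
By the quadratic formula, w = (-14 ± √2340) / 8, so w ≈ 4.2967 or w ≈ -7.7967.
Neither value makes a denominator zero (w ≠ -7, w ≠ 5), so both are valid.

w = -7.7967 or w = 4.2967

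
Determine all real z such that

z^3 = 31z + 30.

Rearrange: z^3 - 31z - 30 = 0.
Possible rational roots are divisors of -30. Testing z = -5 gives 0, so (z + 5) is a factor.
Divide: z^3 - 31z - 30 = (z + 5)(z^2 - 5z - 6).
Factor the quadratic: z = 6 or z = -1.

z = -5 or z = -1 or z = 6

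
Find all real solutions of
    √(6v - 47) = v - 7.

v = 8 or v = 12

Square both sides: 6v - 47 = (v - 7)².
Expand and rearrange: v² - 20v + 96 = 0.
Solving gives v = 12 or v = 8.
Check each candidate in the original equation:
  v = 12: √(25) = 5, while v - 7 = 5 — valid.
  v = 8: √(1) = 1, while v - 7 = 1 — valid.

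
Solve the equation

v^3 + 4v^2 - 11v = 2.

Rearrange: v^3 + 4v^2 - 11v - 2 = 0.
Possible rational roots are divisors of -2. Testing v = 2 gives 0, so (v - 2) is a factor.
Divide: v^3 + 4v^2 - 11v - 2 = (v - 2)(v^2 + 6v + 1).
Apply the quadratic formula to v^2 + 6v + 1 = 0: v = (-6 +/- sqrt(32))/2, i.e. v ~= -0.1716 or v ~= -5.8284.

v = -5.8284 or v = -0.1716 or v = 2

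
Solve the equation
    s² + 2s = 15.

s = -5 or s = 3

Bring every term to one side: s² + 2s - 15 = 0.
Factor: (s + 5)(s - 3) = 0.
So s = -5 or s = 3.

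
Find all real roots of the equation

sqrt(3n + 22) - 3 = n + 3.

Isolate the radical: sqrt(3n + 22) = n + 6.
Square both sides: 3n + 22 = (n + 6)^2.
Expand and rearrange: n^2 + 9n + 14 = 0.
Solving gives n = -2 or n = -7.
Check each candidate in the original equation:
  n = -2: sqrt(16) = 4, while n + 6 = 4 — valid.
  n = -7: sqrt(1) = 1, while n + 6 = -1 — extraneous.

n = -2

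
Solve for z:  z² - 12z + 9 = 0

z = 0.8038 or z = 11.1962

Discriminant: (-12)² − 4·1·9 = 108.
Quadratic formula: z = (12 ± √108) / 2.
So z = 3·√(3) + 6 ≈ 11.1962 or z = 6 - 3·√(3) ≈ 0.8038.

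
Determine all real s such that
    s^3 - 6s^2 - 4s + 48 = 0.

Possible rational roots are divisors of 48. Testing s = 4 gives 0, so (s - 4) is a factor.
Divide: s^3 - 6s^2 - 4s + 48 = (s - 4)(s^2 - 2s - 12).
Apply the quadratic formula to s^2 - 2s - 12 = 0: s = (2 +/- sqrt(52))/2, i.e. s ~= 4.6056 or s ~= -2.6056.

s = -2.6056 or s = 4 or s = 4.6056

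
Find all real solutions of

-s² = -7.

Rearrange to standard form: -s² + 7 = 0.
Discriminant: (0)² − 4·(-1)·7 = 28.
Quadratic formula: s = (0 ± √28) / (-2).
So s = -√(7) ≈ -2.6458 or s = √(7) ≈ 2.6458.

s = -2.6458 or s = 2.6458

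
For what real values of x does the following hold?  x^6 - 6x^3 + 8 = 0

Let u = x^3. The equation becomes u^2 - 6u + 8 = 0.
Factor: (u - 2)(u - 4) = 0, so u = 2 or u = 4.
x^3 = 2 gives x = (2)^(1/3) ~= 1.2599.
x^3 = 4 gives x = (4)^(1/3) ~= 1.5874.

x = 1.2599 or x = 1.5874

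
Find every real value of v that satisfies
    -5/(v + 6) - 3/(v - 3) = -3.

Multiply both sides by (v + 6)(v - 3):
-5(v - 3) - 3(v + 6) = -3(v + 6)(v - 3).
Expand and collect terms: -3v^2 - v + 57 = 0.
By the quadratic formula, v = (1 +/- sqrt(685)) / -6, so v ~= -4.5288 or v ~= 4.1954.
Neither value makes a denominator zero (v != -6, v != 3), so both are valid.

v = -4.5288 or v = 4.1954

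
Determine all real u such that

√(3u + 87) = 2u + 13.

Square both sides: 3u + 87 = (2u + 13)².
Expand and rearrange: 4u² + 49u + 82 = 0.
Solving gives u = -2 or u = -10.25.
Check each candidate in the original equation:
  u = -2: √(81) = 9, while 2u + 13 = 9 — valid.
  u = -10.25: √(56.25) = 7.5, while 2u + 13 = -7.5 — extraneous.

u = -2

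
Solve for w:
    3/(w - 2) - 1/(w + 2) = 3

Multiply both sides by (w - 2)(w + 2):
3(w + 2) - (w - 2) = 3(w - 2)(w + 2).
Expand and collect terms: 3w² - 2w - 20 = 0.
By the quadratic formula, w = (2 ± √244) / 6, so w ≈ 2.9367 or w ≈ -2.2701.
Neither value makes a denominator zero (w ≠ 2, w ≠ -2), so both are valid.

w = -2.2701 or w = 2.9367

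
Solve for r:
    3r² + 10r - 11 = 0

Discriminant: (10)² − 4·3·(-11) = 232.
Quadratic formula: r = (-10 ± √232) / 6.
So r = -5/3 + √(58)/3 ≈ 0.8719 or r = -√(58)/3 - 5/3 ≈ -4.2053.

r = -4.2053 or r = 0.8719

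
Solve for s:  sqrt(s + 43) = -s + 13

s = 6

Square both sides: s + 43 = (-s + 13)^2.
Expand and rearrange: s^2 - 27s + 126 = 0.
Solving gives s = 21 or s = 6.
Check each candidate in the original equation:
  s = 21: sqrt(64) = 8, while -s + 13 = -8 — extraneous.
  s = 6: sqrt(49) = 7, while -s + 13 = 7 — valid.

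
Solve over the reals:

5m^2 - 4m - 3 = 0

Discriminant: (-4)^2 - 4*5*(-3) = 76.
Quadratic formula: m = (4 +/- sqrt(76)) / 10.
So m = 2/5 + sqrt(19)/5 ~= 1.2718 or m = 2/5 - sqrt(19)/5 ~= -0.4718.

m = -0.4718 or m = 1.2718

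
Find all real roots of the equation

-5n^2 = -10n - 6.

n = -0.4832 or n = 2.4832

Rearrange to standard form: -5n^2 + 10n + 6 = 0.
Discriminant: (10)^2 - 4*(-5)*6 = 220.
Quadratic formula: n = (-10 +/- sqrt(220)) / (-10).
So n = 1 - sqrt(55)/5 ~= -0.4832 or n = 1 + sqrt(55)/5 ~= 2.4832.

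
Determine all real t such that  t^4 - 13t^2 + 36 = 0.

t = -3 or t = -2 or t = 2 or t = 3

Let u = t^2. The equation becomes u^2 - 13u + 36 = 0.
Factor: (u - 4)(u - 9) = 0, so u = 4 or u = 9.
t^2 = 4 gives t = +/-2.
t^2 = 9 gives t = +/-3.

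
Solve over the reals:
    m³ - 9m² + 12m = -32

m = -1.2749 or m = 4 or m = 6.2749

Rearrange: m³ - 9m² + 12m + 32 = 0.
Possible rational roots are divisors of 32. Testing m = 4 gives 0, so (m - 4) is a factor.
Divide: m³ - 9m² + 12m + 32 = (m - 4)(m² - 5m - 8).
Apply the quadratic formula to m² - 5m - 8 = 0: m = (5 ± √57)/2, i.e. m ≈ 6.2749 or m ≈ -1.2749.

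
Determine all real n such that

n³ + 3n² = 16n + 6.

Rearrange: n³ + 3n² - 16n - 6 = 0.
Possible rational roots are divisors of -6. Testing n = 3 gives 0, so (n - 3) is a factor.
Divide: n³ + 3n² - 16n - 6 = (n - 3)(n² + 6n + 2).
Apply the quadratic formula to n² + 6n + 2 = 0: n = (-6 ± √28)/2, i.e. n ≈ -0.3542 or n ≈ -5.6458.

n = -5.6458 or n = -0.3542 or n = 3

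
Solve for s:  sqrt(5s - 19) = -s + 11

Square both sides: 5s - 19 = (-s + 11)^2.
Expand and rearrange: s^2 - 27s + 140 = 0.
Solving gives s = 20 or s = 7.
Check each candidate in the original equation:
  s = 20: sqrt(81) = 9, while -s + 11 = -9 — extraneous.
  s = 7: sqrt(16) = 4, while -s + 11 = 4 — valid.

s = 7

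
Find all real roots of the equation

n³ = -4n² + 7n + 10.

n = -5 or n = -1 or n = 2

Rearrange: n³ + 4n² - 7n - 10 = 0.
Possible rational roots are divisors of -10. Testing n = 2 gives 0, so (n - 2) is a factor.
Divide: n³ + 4n² - 7n - 10 = (n - 2)(n² + 6n + 5).
Factor the quadratic: n = -1 or n = -5.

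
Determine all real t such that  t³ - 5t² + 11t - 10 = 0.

Possible rational roots are divisors of -10. Testing t = 2 gives 0, so (t - 2) is a factor.
Divide: t³ - 5t² + 11t - 10 = (t - 2)(t² - 3t + 5).
The quadratic t² - 3t + 5 has discriminant -11 < 0, so no further real roots.

t = 2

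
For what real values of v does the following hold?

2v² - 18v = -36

Bring every term to one side: 2v² - 18v + 36 = 0.
Factor: 2(v - 3)(v - 6) = 0.
So v = 3 or v = 6.

v = 3 or v = 6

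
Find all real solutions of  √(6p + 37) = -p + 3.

p = -2

Square both sides: 6p + 37 = (-p + 3)².
Expand and rearrange: p² - 12p - 28 = 0.
Solving gives p = 14 or p = -2.
Check each candidate in the original equation:
  p = 14: √(121) = 11, while -p + 3 = -11 — extraneous.
  p = -2: √(25) = 5, while -p + 3 = 5 — valid.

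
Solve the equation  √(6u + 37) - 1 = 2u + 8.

u = -2

Isolate the radical: √(6u + 37) = 2u + 9.
Square both sides: 6u + 37 = (2u + 9)².
Expand and rearrange: 4u² + 30u + 44 = 0.
Solving gives u = -2 or u = -5.5.
Check each candidate in the original equation:
  u = -2: √(25) = 5, while 2u + 9 = 5 — valid.
  u = -5.5: √(4) = 2, while 2u + 9 = -2 — extraneous.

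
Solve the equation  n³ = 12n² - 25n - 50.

n = -1.217 or n = 5 or n = 8.217

Rearrange: n³ - 12n² + 25n + 50 = 0.
Possible rational roots are divisors of 50. Testing n = 5 gives 0, so (n - 5) is a factor.
Divide: n³ - 12n² + 25n + 50 = (n - 5)(n² - 7n - 10).
Apply the quadratic formula to n² - 7n - 10 = 0: n = (7 ± √89)/2, i.e. n ≈ 8.217 or n ≈ -1.217.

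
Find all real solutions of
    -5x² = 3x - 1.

x = -0.8385 or x = 0.2385

Rearrange to standard form: -5x² - 3x + 1 = 0.
Discriminant: (-3)² − 4·(-5)·1 = 29.
Quadratic formula: x = (3 ± √29) / (-10).
So x = -√(29)/10 - 3/10 ≈ -0.8385 or x = -3/10 + √(29)/10 ≈ 0.2385.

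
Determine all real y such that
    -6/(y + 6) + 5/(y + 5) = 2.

Multiply both sides by (y + 6)(y + 5):
-6(y + 5) + 5(y + 6) = 2(y + 6)(y + 5).
Expand and collect terms: 2y^2 + 23y + 60 = 0.
Factor or apply the quadratic formula: y = -4 or y = -7.5.
Neither value makes a denominator zero (y != -6, y != -5), so both are valid.

y = -7.5 or y = -4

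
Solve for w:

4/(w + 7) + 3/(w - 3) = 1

w = -4.1789 or w = 7.1789

Multiply both sides by (w + 7)(w - 3):
4(w - 3) + 3(w + 7) = (w + 7)(w - 3).
Expand and collect terms: w² - 3w - 30 = 0.
By the quadratic formula, w = (3 ± √129) / 2, so w ≈ 7.1789 or w ≈ -4.1789.
Neither value makes a denominator zero (w ≠ -7, w ≠ 3), so both are valid.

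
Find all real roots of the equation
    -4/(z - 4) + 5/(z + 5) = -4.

Multiply both sides by (z - 4)(z + 5):
-4(z + 5) + 5(z - 4) = -4(z - 4)(z + 5).
Expand and collect terms: -4z^2 - 5z + 120 = 0.
By the quadratic formula, z = (5 +/- sqrt(1945)) / -8, so z ~= -6.1378 or z ~= 4.8878.
Neither value makes a denominator zero (z != 4, z != -5), so both are valid.

z = -6.1378 or z = 4.8878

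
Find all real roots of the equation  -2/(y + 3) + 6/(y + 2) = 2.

Multiply both sides by (y + 3)(y + 2):
-2(y + 2) + 6(y + 3) = 2(y + 3)(y + 2).
Expand and collect terms: 2y² + 6y - 2 = 0.
By the quadratic formula, y = (-6 ± √52) / 4, so y ≈ 0.3028 or y ≈ -3.3028.
Neither value makes a denominator zero (y ≠ -3, y ≠ -2), so both are valid.

y = -3.3028 or y = 0.3028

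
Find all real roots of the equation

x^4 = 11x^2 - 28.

Let u = x^2. The equation becomes u^2 - 11u + 28 = 0.
Factor: (u - 4)(u - 7) = 0, so u = 4 or u = 7.
x^2 = 4 gives x = +/-2.
x^2 = 7 gives x = +/-sqrt(7) ~= +/-2.6458.

x = -2.6458 or x = -2 or x = 2 or x = 2.6458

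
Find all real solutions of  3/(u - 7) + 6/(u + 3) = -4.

Multiply both sides by (u - 7)(u + 3):
3(u + 3) + 6(u - 7) = -4(u - 7)(u + 3).
Expand and collect terms: -4u² + 7u + 117 = 0.
By the quadratic formula, u = (-7 ± √1921) / -8, so u ≈ -4.6037 or u ≈ 6.3537.
Neither value makes a denominator zero (u ≠ 7, u ≠ -3), so both are valid.

u = -4.6037 or u = 6.3537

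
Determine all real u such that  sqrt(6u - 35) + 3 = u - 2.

u = 6 or u = 10

Isolate the radical: sqrt(6u - 35) = u - 5.
Square both sides: 6u - 35 = (u - 5)^2.
Expand and rearrange: u^2 - 16u + 60 = 0.
Solving gives u = 10 or u = 6.
Check each candidate in the original equation:
  u = 10: sqrt(25) = 5, while u - 5 = 5 — valid.
  u = 6: sqrt(1) = 1, while u - 5 = 1 — valid.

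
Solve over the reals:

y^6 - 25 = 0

Let u = y^3. The equation becomes u^2 - 25 = 0.
Factor: (u - 5)(u + 5) = 0, so u = 5 or u = -5.
y^3 = 5 gives y = (5)^(1/3) ~= 1.71.
y^3 = -5 gives y = -(5)^(1/3) ~= -1.71.

y = -1.71 or y = 1.71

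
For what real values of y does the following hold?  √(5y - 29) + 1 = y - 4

y = 6 or y = 9

Isolate the radical: √(5y - 29) = y - 5.
Square both sides: 5y - 29 = (y - 5)².
Expand and rearrange: y² - 15y + 54 = 0.
Solving gives y = 9 or y = 6.
Check each candidate in the original equation:
  y = 9: √(16) = 4, while y - 5 = 4 — valid.
  y = 6: √(1) = 1, while y - 5 = 1 — valid.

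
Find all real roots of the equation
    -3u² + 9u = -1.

Rearrange to standard form: -3u² + 9u + 1 = 0.
Discriminant: (9)² − 4·(-3)·1 = 93.
Quadratic formula: u = (-9 ± √93) / (-6).
So u = 3/2 - √(93)/6 ≈ -0.1073 or u = 3/2 + √(93)/6 ≈ 3.1073.

u = -0.1073 or u = 3.1073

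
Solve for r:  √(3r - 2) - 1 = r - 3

Isolate the radical: √(3r - 2) = r - 2.
Square both sides: 3r - 2 = (r - 2)².
Expand and rearrange: r² - 7r + 6 = 0.
Solving gives r = 6 or r = 1.
Check each candidate in the original equation:
  r = 6: √(16) = 4, while r - 2 = 4 — valid.
  r = 1: √(1) = 1, while r - 2 = -1 — extraneous.

r = 6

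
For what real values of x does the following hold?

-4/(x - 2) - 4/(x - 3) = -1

Multiply both sides by (x - 2)(x - 3):
-4(x - 3) - 4(x - 2) = -(x - 2)(x - 3).
Expand and collect terms: -x² + 13x - 26 = 0.
By the quadratic formula, x = (-13 ± √65) / -2, so x ≈ 2.4689 or x ≈ 10.5311.
Neither value makes a denominator zero (x ≠ 2, x ≠ 3), so both are valid.

x = 2.4689 or x = 10.5311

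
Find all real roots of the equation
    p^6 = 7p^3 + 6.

Let u = p^3. The equation becomes u^2 - 7u - 6 = 0.
By the quadratic formula, u = 7/2 + sqrt(73)/2 or u = 7/2 - sqrt(73)/2.
p^3 = 7/2 + sqrt(73)/2 gives p = (7/2 + sqrt(73)/2)^(1/3) ~= 1.9808.
p^3 = 7/2 - sqrt(73)/2 gives p = -(-7/2 + sqrt(73)/2)^(1/3) ~= -0.9174.

p = -0.9174 or p = 1.9808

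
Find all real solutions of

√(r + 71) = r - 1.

Square both sides: r + 71 = (r - 1)².
Expand and rearrange: r² - 3r - 70 = 0.
Solving gives r = 10 or r = -7.
Check each candidate in the original equation:
  r = 10: √(81) = 9, while r - 1 = 9 — valid.
  r = -7: √(64) = 8, while r - 1 = -8 — extraneous.

r = 10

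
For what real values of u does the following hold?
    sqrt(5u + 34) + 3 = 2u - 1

Isolate the radical: sqrt(5u + 34) = 2u - 4.
Square both sides: 5u + 34 = (2u - 4)^2.
Expand and rearrange: 4u^2 - 21u - 18 = 0.
Solving gives u = 6 or u = -0.75.
Check each candidate in the original equation:
  u = 6: sqrt(64) = 8, while 2u - 4 = 8 — valid.
  u = -0.75: sqrt(30.25) = 5.5, while 2u - 4 = -5.5 — extraneous.

u = 6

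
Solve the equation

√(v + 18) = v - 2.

v = 7

Square both sides: v + 18 = (v - 2)².
Expand and rearrange: v² - 5v - 14 = 0.
Solving gives v = 7 or v = -2.
Check each candidate in the original equation:
  v = 7: √(25) = 5, while v - 2 = 5 — valid.
  v = -2: √(16) = 4, while v - 2 = -4 — extraneous.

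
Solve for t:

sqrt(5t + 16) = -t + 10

t = 4

Square both sides: 5t + 16 = (-t + 10)^2.
Expand and rearrange: t^2 - 25t + 84 = 0.
Solving gives t = 21 or t = 4.
Check each candidate in the original equation:
  t = 21: sqrt(121) = 11, while -t + 10 = -11 — extraneous.
  t = 4: sqrt(36) = 6, while -t + 10 = 6 — valid.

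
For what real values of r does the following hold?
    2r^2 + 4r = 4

r = -2.7321 or r = 0.7321

Rearrange to standard form: 2r^2 + 4r - 4 = 0.
Discriminant: (4)^2 - 4*2*(-4) = 48.
Quadratic formula: r = (-4 +/- sqrt(48)) / 4.
So r = -1 + sqrt(3) ~= 0.7321 or r = -sqrt(3) - 1 ~= -2.7321.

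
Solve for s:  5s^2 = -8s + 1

s = -1.7165 or s = 0.1165

Rearrange to standard form: 5s^2 + 8s - 1 = 0.
Discriminant: (8)^2 - 4*5*(-1) = 84.
Quadratic formula: s = (-8 +/- sqrt(84)) / 10.
So s = -4/5 + sqrt(21)/5 ~= 0.1165 or s = -sqrt(21)/5 - 4/5 ~= -1.7165.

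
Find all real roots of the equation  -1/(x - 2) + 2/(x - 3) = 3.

x = 1.7847 or x = 3.5486

Multiply both sides by (x - 2)(x - 3):
-(x - 3) + 2(x - 2) = 3(x - 2)(x - 3).
Expand and collect terms: 3x^2 - 16x + 19 = 0.
By the quadratic formula, x = (16 +/- sqrt(28)) / 6, so x ~= 3.5486 or x ~= 1.7847.
Neither value makes a denominator zero (x != 2, x != 3), so both are valid.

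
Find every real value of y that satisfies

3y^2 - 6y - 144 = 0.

Factor: 3(y - 8)(y + 6) = 0.
So y = 8 or y = -6.

y = -6 or y = 8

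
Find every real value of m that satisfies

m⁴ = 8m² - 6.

m = -2.6762 or m = -0.9153 or m = 0.9153 or m = 2.6762

Let u = m². The equation becomes u² - 8u + 6 = 0.
By the quadratic formula, u = √(10) + 4 or u = 4 - √(10).
m² = √(10) + 4 gives m = ±√(√(10) + 4) ≈ ±2.6762.
m² = 4 - √(10) gives m = ±√(4 - √(10)) ≈ ±0.9153.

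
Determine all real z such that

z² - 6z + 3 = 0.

z = 0.5505 or z = 5.4495

Discriminant: (-6)² − 4·1·3 = 24.
Quadratic formula: z = (6 ± √24) / 2.
So z = √(6) + 3 ≈ 5.4495 or z = 3 - √(6) ≈ 0.5505.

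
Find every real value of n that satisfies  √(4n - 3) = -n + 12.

Square both sides: 4n - 3 = (-n + 12)².
Expand and rearrange: n² - 28n + 147 = 0.
Solving gives n = 21 or n = 7.
Check each candidate in the original equation:
  n = 21: √(81) = 9, while -n + 12 = -9 — extraneous.
  n = 7: √(25) = 5, while -n + 12 = 5 — valid.

n = 7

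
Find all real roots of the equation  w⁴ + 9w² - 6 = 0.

Let u = w². The equation becomes u² + 9u - 6 = 0.
By the quadratic formula, u = -9/2 + √(105)/2 or u = -√(105)/2 - 9/2.
w² = -9/2 + √(105)/2 gives w = ±√(-9/2 + √(105)/2) ≈ ±0.7896.
w² = -√(105)/2 - 9/2 < 0 has no real solution.

w = -0.7896 or w = 0.7896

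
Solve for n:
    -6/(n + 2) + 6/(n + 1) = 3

Multiply both sides by (n + 2)(n + 1):
-6(n + 1) + 6(n + 2) = 3(n + 2)(n + 1).
Expand and collect terms: 3n^2 + 9n = 0.
Factor or apply the quadratic formula: n = 0 or n = -3.
Neither value makes a denominator zero (n != -2, n != -1), so both are valid.

n = -3 or n = 0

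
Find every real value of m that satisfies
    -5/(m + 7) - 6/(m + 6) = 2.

m = -12 or m = -6.5

Multiply both sides by (m + 7)(m + 6):
-5(m + 6) - 6(m + 7) = 2(m + 7)(m + 6).
Expand and collect terms: 2m² + 37m + 156 = 0.
Factor or apply the quadratic formula: m = -6.5 or m = -12.
Neither value makes a denominator zero (m ≠ -7, m ≠ -6), so both are valid.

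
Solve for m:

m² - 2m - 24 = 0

m = -4 or m = 6

Factor: (m - 6)(m + 4) = 0.
So m = 6 or m = -4.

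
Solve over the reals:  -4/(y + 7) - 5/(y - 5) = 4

y = -8.1054 or y = 3.8554

Multiply both sides by (y + 7)(y - 5):
-4(y - 5) - 5(y + 7) = 4(y + 7)(y - 5).
Expand and collect terms: 4y² + 17y - 125 = 0.
By the quadratic formula, y = (-17 ± √2289) / 8, so y ≈ 3.8554 or y ≈ -8.1054.
Neither value makes a denominator zero (y ≠ -7, y ≠ 5), so both are valid.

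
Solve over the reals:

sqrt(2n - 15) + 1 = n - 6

n = 8

Isolate the radical: sqrt(2n - 15) = n - 7.
Square both sides: 2n - 15 = (n - 7)^2.
Expand and rearrange: n^2 - 16n + 64 = 0.
This gives the repeated root n = 8.
Check in the original equation:
  n = 8: sqrt(1) = 1, while n - 7 = 1 — valid.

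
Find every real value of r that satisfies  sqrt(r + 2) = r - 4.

Square both sides: r + 2 = (r - 4)^2.
Expand and rearrange: r^2 - 9r + 14 = 0.
Solving gives r = 7 or r = 2.
Check each candidate in the original equation:
  r = 7: sqrt(9) = 3, while r - 4 = 3 — valid.
  r = 2: sqrt(4) = 2, while r - 4 = -2 — extraneous.

r = 7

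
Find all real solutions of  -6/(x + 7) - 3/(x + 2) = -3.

Multiply both sides by (x + 7)(x + 2):
-6(x + 2) - 3(x + 7) = -3(x + 7)(x + 2).
Expand and collect terms: -3x^2 - 18x - 9 = 0.
By the quadratic formula, x = (18 +/- sqrt(216)) / -6, so x ~= -5.4495 or x ~= -0.5505.
Neither value makes a denominator zero (x != -7, x != -2), so both are valid.

x = -5.4495 or x = -0.5505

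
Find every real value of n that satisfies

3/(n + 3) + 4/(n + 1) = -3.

n = -4.5907 or n = -1.7427

Multiply both sides by (n + 3)(n + 1):
3(n + 1) + 4(n + 3) = -3(n + 3)(n + 1).
Expand and collect terms: -3n^2 - 19n - 24 = 0.
By the quadratic formula, n = (19 +/- sqrt(73)) / -6, so n ~= -4.5907 or n ~= -1.7427.
Neither value makes a denominator zero (n != -3, n != -1), so both are valid.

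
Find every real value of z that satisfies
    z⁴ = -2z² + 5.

Let u = z². The equation becomes u² + 2u - 5 = 0.
By the quadratic formula, u = -1 + √(6) or u = -√(6) - 1.
z² = -1 + √(6) gives z = ±√(-1 + √(6)) ≈ ±1.2039.
z² = -√(6) - 1 < 0 has no real solution.

z = -1.2039 or z = 1.2039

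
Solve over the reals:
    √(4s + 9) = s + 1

s = 4

Square both sides: 4s + 9 = (s + 1)².
Expand and rearrange: s² - 2s - 8 = 0.
Solving gives s = 4 or s = -2.
Check each candidate in the original equation:
  s = 4: √(25) = 5, while s + 1 = 5 — valid.
  s = -2: √(1) = 1, while s + 1 = -1 — extraneous.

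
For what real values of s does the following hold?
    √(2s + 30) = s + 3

Square both sides: 2s + 30 = (s + 3)².
Expand and rearrange: s² + 4s - 21 = 0.
Solving gives s = 3 or s = -7.
Check each candidate in the original equation:
  s = 3: √(36) = 6, while s + 3 = 6 — valid.
  s = -7: √(16) = 4, while s + 3 = -4 — extraneous.

s = 3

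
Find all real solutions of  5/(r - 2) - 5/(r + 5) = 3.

r = -6.3905 or r = 3.3905

Multiply both sides by (r - 2)(r + 5):
5(r + 5) - 5(r - 2) = 3(r - 2)(r + 5).
Expand and collect terms: 3r² + 9r - 65 = 0.
By the quadratic formula, r = (-9 ± √861) / 6, so r ≈ 3.3905 or r ≈ -6.3905.
Neither value makes a denominator zero (r ≠ 2, r ≠ -5), so both are valid.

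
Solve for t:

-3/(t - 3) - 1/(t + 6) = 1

t = -7.4051 or t = 0.4051

Multiply both sides by (t - 3)(t + 6):
-3(t + 6) - (t - 3) = (t - 3)(t + 6).
Expand and collect terms: t^2 + 7t - 3 = 0.
By the quadratic formula, t = (-7 +/- sqrt(61)) / 2, so t ~= 0.4051 or t ~= -7.4051.
Neither value makes a denominator zero (t != 3, t != -6), so both are valid.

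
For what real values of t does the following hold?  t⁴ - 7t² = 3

Let u = t². The equation becomes u² - 7u - 3 = 0.
By the quadratic formula, u = 7/2 + √(61)/2 or u = 7/2 - √(61)/2.
t² = 7/2 + √(61)/2 gives t = ±√(7/2 + √(61)/2) ≈ ±2.7212.
t² = 7/2 - √(61)/2 < 0 has no real solution.

t = -2.7212 or t = 2.7212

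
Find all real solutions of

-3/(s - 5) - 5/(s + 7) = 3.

s = -8.7969 or s = 4.1302

Multiply both sides by (s - 5)(s + 7):
-3(s + 7) - 5(s - 5) = 3(s - 5)(s + 7).
Expand and collect terms: 3s^2 + 14s - 109 = 0.
By the quadratic formula, s = (-14 +/- sqrt(1504)) / 6, so s ~= 4.1302 or s ~= -8.7969.
Neither value makes a denominator zero (s != 5, s != -7), so both are valid.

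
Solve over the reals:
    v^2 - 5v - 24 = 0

v = -3 or v = 8

Factor: (v - 8)(v + 3) = 0.
So v = 8 or v = -3.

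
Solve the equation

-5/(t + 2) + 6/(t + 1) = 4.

t = -2.6559 or t = -0.0941

Multiply both sides by (t + 2)(t + 1):
-5(t + 1) + 6(t + 2) = 4(t + 2)(t + 1).
Expand and collect terms: 4t² + 11t + 1 = 0.
By the quadratic formula, t = (-11 ± √105) / 8, so t ≈ -0.0941 or t ≈ -2.6559.
Neither value makes a denominator zero (t ≠ -2, t ≠ -1), so both are valid.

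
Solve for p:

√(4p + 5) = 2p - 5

p = 5

Square both sides: 4p + 5 = (2p - 5)².
Expand and rearrange: 4p² - 24p + 20 = 0.
Solving gives p = 5 or p = 1.
Check each candidate in the original equation:
  p = 5: √(25) = 5, while 2p - 5 = 5 — valid.
  p = 1: √(9) = 3, while 2p - 5 = -3 — extraneous.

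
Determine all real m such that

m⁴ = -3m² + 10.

m = -1.4142 or m = 1.4142

Let u = m². The equation becomes u² + 3u - 10 = 0.
Factor: (u - 2)(u + 5) = 0, so u = 2 or u = -5.
m² = 2 gives m = ±√(2) ≈ ±1.4142.
m² = -5 < 0 has no real solution.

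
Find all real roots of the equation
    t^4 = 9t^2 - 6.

Let u = t^2. The equation becomes u^2 - 9u + 6 = 0.
By the quadratic formula, u = sqrt(57)/2 + 9/2 or u = 9/2 - sqrt(57)/2.
t^2 = sqrt(57)/2 + 9/2 gives t = +/-sqrt(sqrt(57)/2 + 9/2) ~= +/-2.8766.
t^2 = 9/2 - sqrt(57)/2 gives t = +/-sqrt(9/2 - sqrt(57)/2) ~= +/-0.8515.

t = -2.8766 or t = -0.8515 or t = 0.8515 or t = 2.8766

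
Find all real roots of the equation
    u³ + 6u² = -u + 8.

u = -5.5616 or u = -1.4384 or u = 1

Rearrange: u³ + 6u² + u - 8 = 0.
Possible rational roots are divisors of -8. Testing u = 1 gives 0, so (u - 1) is a factor.
Divide: u³ + 6u² + u - 8 = (u - 1)(u² + 7u + 8).
Apply the quadratic formula to u² + 7u + 8 = 0: u = (-7 ± √17)/2, i.e. u ≈ -1.4384 or u ≈ -5.5616.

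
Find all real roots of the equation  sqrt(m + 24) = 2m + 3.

m = 1

Square both sides: m + 24 = (2m + 3)^2.
Expand and rearrange: 4m^2 + 11m - 15 = 0.
Solving gives m = 1 or m = -3.75.
Check each candidate in the original equation:
  m = 1: sqrt(25) = 5, while 2m + 3 = 5 — valid.
  m = -3.75: sqrt(20.25) = 4.5, while 2m + 3 = -4.5 — extraneous.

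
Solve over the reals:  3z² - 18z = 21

z = -1 or z = 7

Bring every term to one side: 3z² - 18z - 21 = 0.
Factor: 3(z + 1)(z - 7) = 0.
So z = -1 or z = 7.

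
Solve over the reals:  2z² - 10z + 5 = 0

z = 0.5635 or z = 4.4365

Discriminant: (-10)² − 4·2·5 = 60.
Quadratic formula: z = (10 ± √60) / 4.
So z = √(15)/2 + 5/2 ≈ 4.4365 or z = 5/2 - √(15)/2 ≈ 0.5635.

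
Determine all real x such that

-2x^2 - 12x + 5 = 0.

Discriminant: (-12)^2 - 4*(-2)*5 = 184.
Quadratic formula: x = (12 +/- sqrt(184)) / (-4).
So x = -sqrt(46)/2 - 3 ~= -6.3912 or x = -3 + sqrt(46)/2 ~= 0.3912.

x = -6.3912 or x = 0.3912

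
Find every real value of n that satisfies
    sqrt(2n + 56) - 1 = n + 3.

Isolate the radical: sqrt(2n + 56) = n + 4.
Square both sides: 2n + 56 = (n + 4)^2.
Expand and rearrange: n^2 + 6n - 40 = 0.
Solving gives n = 4 or n = -10.
Check each candidate in the original equation:
  n = 4: sqrt(64) = 8, while n + 4 = 8 — valid.
  n = -10: sqrt(36) = 6, while n + 4 = -6 — extraneous.

n = 4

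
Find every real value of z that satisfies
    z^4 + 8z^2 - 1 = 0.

z = -0.3509 or z = 0.3509

Let u = z^2. The equation becomes u^2 + 8u - 1 = 0.
By the quadratic formula, u = -4 + sqrt(17) or u = -sqrt(17) - 4.
z^2 = -4 + sqrt(17) gives z = +/-sqrt(-4 + sqrt(17)) ~= +/-0.3509.
z^2 = -sqrt(17) - 4 < 0 has no real solution.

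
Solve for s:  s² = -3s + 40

s = -8 or s = 5

Bring every term to one side: s² + 3s - 40 = 0.
Factor: (s - 5)(s + 8) = 0.
So s = 5 or s = -8.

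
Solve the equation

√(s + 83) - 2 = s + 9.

Isolate the radical: √(s + 83) = s + 11.
Square both sides: s + 83 = (s + 11)².
Expand and rearrange: s² + 21s + 38 = 0.
Solving gives s = -2 or s = -19.
Check each candidate in the original equation:
  s = -2: √(81) = 9, while s + 11 = 9 — valid.
  s = -19: √(64) = 8, while s + 11 = -8 — extraneous.

s = -2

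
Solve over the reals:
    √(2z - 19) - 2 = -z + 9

Isolate the radical: √(2z - 19) = -z + 11.
Square both sides: 2z - 19 = (-z + 11)².
Expand and rearrange: z² - 24z + 140 = 0.
Solving gives z = 14 or z = 10.
Check each candidate in the original equation:
  z = 14: √(9) = 3, while -z + 11 = -3 — extraneous.
  z = 10: √(1) = 1, while -z + 11 = 1 — valid.

z = 10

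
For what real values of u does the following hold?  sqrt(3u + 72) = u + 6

Square both sides: 3u + 72 = (u + 6)^2.
Expand and rearrange: u^2 + 9u - 36 = 0.
Solving gives u = 3 or u = -12.
Check each candidate in the original equation:
  u = 3: sqrt(81) = 9, while u + 6 = 9 — valid.
  u = -12: sqrt(36) = 6, while u + 6 = -6 — extraneous.

u = 3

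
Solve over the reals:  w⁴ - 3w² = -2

Let u = w². The equation becomes u² - 3u + 2 = 0.
Factor: (u - 2)(u - 1) = 0, so u = 2 or u = 1.
w² = 2 gives w = ±√(2) ≈ ±1.4142.
w² = 1 gives w = ±1.

w = -1.4142 or w = -1 or w = 1 or w = 1.4142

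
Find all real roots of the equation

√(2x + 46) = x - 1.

x = 9

Square both sides: 2x + 46 = (x - 1)².
Expand and rearrange: x² - 4x - 45 = 0.
Solving gives x = 9 or x = -5.
Check each candidate in the original equation:
  x = 9: √(64) = 8, while x - 1 = 8 — valid.
  x = -5: √(36) = 6, while x - 1 = -6 — extraneous.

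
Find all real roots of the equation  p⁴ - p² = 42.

p = -2.6458 or p = 2.6458

Let u = p². The equation becomes u² - u - 42 = 0.
Factor: (u + 6)(u - 7) = 0, so u = -6 or u = 7.
p² = -6 < 0 has no real solution.
p² = 7 gives p = ±√(7) ≈ ±2.6458.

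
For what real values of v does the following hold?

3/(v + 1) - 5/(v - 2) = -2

v = -1.9155 or v = 3.9155

Multiply both sides by (v + 1)(v - 2):
3(v - 2) - 5(v + 1) = -2(v + 1)(v - 2).
Expand and collect terms: -2v² + 4v + 15 = 0.
By the quadratic formula, v = (-4 ± √136) / -4, so v ≈ -1.9155 or v ≈ 3.9155.
Neither value makes a denominator zero (v ≠ -1, v ≠ 2), so both are valid.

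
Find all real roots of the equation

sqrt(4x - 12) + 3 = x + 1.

x = 4

Isolate the radical: sqrt(4x - 12) = x - 2.
Square both sides: 4x - 12 = (x - 2)^2.
Expand and rearrange: x^2 - 8x + 16 = 0.
This gives the repeated root x = 4.
Check in the original equation:
  x = 4: sqrt(4) = 2, while x - 2 = 2 — valid.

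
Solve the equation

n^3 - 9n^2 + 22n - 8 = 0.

Possible rational roots are divisors of -8. Testing n = 4 gives 0, so (n - 4) is a factor.
Divide: n^3 - 9n^2 + 22n - 8 = (n - 4)(n^2 - 5n + 2).
Apply the quadratic formula to n^2 - 5n + 2 = 0: n = (5 +/- sqrt(17))/2, i.e. n ~= 4.5616 or n ~= 0.4384.

n = 0.4384 or n = 4 or n = 4.5616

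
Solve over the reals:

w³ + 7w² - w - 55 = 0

Possible rational roots are divisors of -55. Testing w = -5 gives 0, so (w + 5) is a factor.
Divide: w³ + 7w² - w - 55 = (w + 5)(w² + 2w - 11).
Apply the quadratic formula to w² + 2w - 11 = 0: w = (-2 ± √48)/2, i.e. w ≈ 2.4641 or w ≈ -4.4641.

w = -5 or w = -4.4641 or w = 2.4641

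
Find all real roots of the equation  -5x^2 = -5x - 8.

Rearrange to standard form: -5x^2 + 5x + 8 = 0.
Discriminant: (5)^2 - 4*(-5)*8 = 185.
Quadratic formula: x = (-5 +/- sqrt(185)) / (-10).
So x = 1/2 - sqrt(185)/10 ~= -0.8601 or x = 1/2 + sqrt(185)/10 ~= 1.8601.

x = -0.8601 or x = 1.8601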